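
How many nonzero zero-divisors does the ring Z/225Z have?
In Z/225Z each nonzero element is either a unit (gcd with 225 is 1) or a zero-divisor (gcd > 1). The number of units is φ(225): factorise 225 = 3^2 · 5^2, so φ(225) = (3^2 − 3^1) · (5^2 − 5^1) = 6 · 20 = 120. The nonzero elements number 225 − 1 = 224. Hence the nonzero zero-divisors number 224 − 120 = 104.

Final answer: Z/225Z has 104 nonzero zero-divisors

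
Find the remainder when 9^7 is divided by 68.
Use repeated squaring. Binary(7) = 111. Walk through the bits of the exponent 7 left-to-right: at each bit after the leading one, square the running value, then multiply by 9 if the bit is 1 (always reducing mod 68):
  bit 1 = 1 (leading): start with 9.
  bit 2 = 1: square 9^2 = 81 ≡ 13; bit is 1, so multiply 13·9 = 117 ≡ 49 (mod 68).
  bit 3 = 1: square 49^2 = 2401 ≡ 21; bit is 1, so multiply 21·9 = 189 ≡ 53 (mod 68).
Final value: 9^7 ≡ 53 (mod 68).

Final answer: 53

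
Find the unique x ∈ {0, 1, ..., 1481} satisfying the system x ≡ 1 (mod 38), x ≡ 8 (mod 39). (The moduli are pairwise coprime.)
The moduli 38, 39 are pairwise coprime, so by the CRT there is a unique solution mod 38·39 = 1482.
Solve by successive substitution. Start with x ≡ 1 (mod 38).
  Combine with x ≡ 8 (mod 39): write x = 1 + 38·t and require 1 + 38·t ≡ 8 (mod 39), i.e. 38·t ≡ 8 − 1 ≡ 7 (mod 39). Since 38^(−1) ≡ 38 (mod 39), t ≡ 38·7 ≡ 32 (mod 39). So x ≡ 1 + 38·32 = 1217 (mod 1482).
Unique solution in [0, 1482): x = 1217.

Final answer: x ≡ 1217 (mod 1482); the representative in [0, 1482) is 1217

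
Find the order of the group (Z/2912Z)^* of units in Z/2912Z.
|(Z/2912Z)^*| = 1152

(Z/2912Z)^* consists of the classes a with gcd(a, 2912) = 1, so its order is φ(2912). φ is multiplicative, with φ(p^e) = p^e − p^(e−1). Factorise 2912 = 2^5 · 7 · 13. Then
  φ(2912) = (2^5 − 2^4) · (7 − 1) · (13 − 1) = 16 · 6 · 12 = 1152.
Thus |(Z/2912Z)^*| = 1152.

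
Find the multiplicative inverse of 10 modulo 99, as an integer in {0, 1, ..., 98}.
Apply the extended Euclidean algorithm to (99, 10), tracking rows (r, s, t) with s·99 + t·10 = r. Each division r_prev = q·r_cur + r_new produces the new row as (previous row) − q·(current row):
  row A: (99, 1, 0)   [1·99 + 0·10 = 99]
  row B: (10, 0, 1)   [0·99 + 1·10 = 10]
  99 = 9·10 + 9   → row C = row A − 9·row B = (9, 1, −9)   [check: 1·99 − 9·10 = 9]
  10 = 1·9 + 1   → row D = row B − 1·row C = (1, −1, 10)   [check: −1·99 + 10·10 = 1]
  9 = 9·1 + 0   → remainder 0, stop. gcd = 1 (last nonzero row D).
The gcd is 1, so 10 is invertible mod 99. The last nonzero row gives −1·99 + 10·10 = 1, so t = 10. So 10^(−1) ≡ 10 (mod 99). Verify: 10 · 10 = 100 ≡ 1 (mod 99). ✓

Final answer: 10^(−1) ≡ 10 (mod 99)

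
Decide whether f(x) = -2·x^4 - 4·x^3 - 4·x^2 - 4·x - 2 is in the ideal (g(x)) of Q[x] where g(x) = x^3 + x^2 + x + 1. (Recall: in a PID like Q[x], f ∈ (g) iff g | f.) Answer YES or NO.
In Q[x] the ideal (g) consists of all multiples of g, so f ∈ (g) iff g | f, i.e. iff the remainder of f on division by g is 0. Divide f by g (g is monic, so eliminate the leading term of the running remainder at each step):
  leading term -2·x^4: subtract (-2·x)·g(x) = -2·x^4 - 2·x^3 - 2·x^2 - 2·x, leaving -2·x^3 - 2·x^2 - 2·x - 2
  leading term -2·x^3: subtract (-2)·g(x) = -2·x^3 - 2·x^2 - 2·x - 2, leaving 0
The remainder is 0, so f(x) = g(x) · h(x) with h(x) = -2·x - 2. Hence g | f, i.e. f ∈ (g).

Final answer: YES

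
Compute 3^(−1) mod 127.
Apply the extended Euclidean algorithm to (127, 3), tracking rows (r, s, t) with s·127 + t·3 = r. Each division r_prev = q·r_cur + r_new produces the new row as (previous row) − q·(current row):
  row A: (127, 1, 0)   [1·127 + 0·3 = 127]
  row B: (3, 0, 1)   [0·127 + 1·3 = 3]
  127 = 42·3 + 1   → row C = row A − 42·row B = (1, 1, −42)   [check: 1·127 − 42·3 = 1]
  3 = 3·1 + 0   → remainder 0, stop. gcd = 1 (last nonzero row C).
The gcd is 1, so 3 is invertible mod 127. The last nonzero row gives 1·127 − 42·3 = 1, so t = −42. So 3^(−1) ≡ −42 ≡ 85 (mod 127). Verify: 3 · 85 = 255 ≡ 1 (mod 127). ✓

Final answer: 3^(−1) ≡ 85 (mod 127)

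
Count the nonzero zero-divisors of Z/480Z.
Z/480Z has 351 nonzero zero-divisors

In Z/480Z each nonzero element is either a unit (gcd with 480 is 1) or a zero-divisor (gcd > 1). The number of units is φ(480): factorise 480 = 2^5 · 3 · 5, so φ(480) = (2^5 − 2^4) · (3 − 1) · (5 − 1) = 16 · 2 · 4 = 128. The nonzero elements number 480 − 1 = 479. Hence the nonzero zero-divisors number 479 − 128 = 351.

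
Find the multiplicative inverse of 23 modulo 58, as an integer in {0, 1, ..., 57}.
Apply the extended Euclidean algorithm to (58, 23), tracking rows (r, s, t) with s·58 + t·23 = r. Each division r_prev = q·r_cur + r_new produces the new row as (previous row) − q·(current row):
  row A: (58, 1, 0)   [1·58 + 0·23 = 58]
  row B: (23, 0, 1)   [0·58 + 1·23 = 23]
  58 = 2·23 + 12   → row C = row A − 2·row B = (12, 1, −2)   [check: 1·58 − 2·23 = 12]
  23 = 1·12 + 11   → row D = row B − 1·row C = (11, −1, 3)   [check: −1·58 + 3·23 = 11]
  12 = 1·11 + 1   → row E = row C − 1·row D = (1, 2, −5)   [check: 2·58 − 5·23 = 1]
  11 = 11·1 + 0   → remainder 0, stop. gcd = 1 (last nonzero row E).
The gcd is 1, so 23 is invertible mod 58. The last nonzero row gives 2·58 − 5·23 = 1, so t = −5. So 23^(−1) ≡ −5 ≡ 53 (mod 58). Verify: 23 · 53 = 1219 ≡ 1 (mod 58). ✓

Final answer: 23^(−1) ≡ 53 (mod 58)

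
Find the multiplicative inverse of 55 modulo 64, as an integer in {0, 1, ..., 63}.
Apply the extended Euclidean algorithm to (64, 55), tracking rows (r, s, t) with s·64 + t·55 = r. Each division r_prev = q·r_cur + r_new produces the new row as (previous row) − q·(current row):
  row A: (64, 1, 0)   [1·64 + 0·55 = 64]
  row B: (55, 0, 1)   [0·64 + 1·55 = 55]
  64 = 1·55 + 9   → row C = row A − 1·row B = (9, 1, −1)   [check: 1·64 − 1·55 = 9]
  55 = 6·9 + 1   → row D = row B − 6·row C = (1, −6, 7)   [check: −6·64 + 7·55 = 1]
  9 = 9·1 + 0   → remainder 0, stop. gcd = 1 (last nonzero row D).
The gcd is 1, so 55 is invertible mod 64. The last nonzero row gives −6·64 + 7·55 = 1, so t = 7. So 55^(−1) ≡ 7 (mod 64). Verify: 55 · 7 = 385 ≡ 1 (mod 64). ✓

Final answer: 55^(−1) ≡ 7 (mod 64)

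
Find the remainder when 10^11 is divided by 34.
20

Use repeated squaring. Binary(11) = 1011. Walk through the bits of the exponent 11 left-to-right: at each bit after the leading one, square the running value, then multiply by 10 if the bit is 1 (always reducing mod 34):
  bit 1 = 1 (leading): start with 10.
  bit 2 = 0: square 10^2 = 100 ≡ 32 (mod 34).
  bit 3 = 1: square 32^2 = 1024 ≡ 4; bit is 1, so multiply 4·10 = 40 ≡ 6 (mod 34).
  bit 4 = 1: square 6^2 = 36 ≡ 2; bit is 1, so multiply 2·10 = 20 (mod 34).
Final value: 10^11 ≡ 20 (mod 34).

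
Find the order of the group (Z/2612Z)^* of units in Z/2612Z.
|(Z/2612Z)^*| = 1304

(Z/2612Z)^* consists of the classes a with gcd(a, 2612) = 1, so its order is φ(2612). φ is multiplicative, with φ(p^e) = p^e − p^(e−1). Factorise 2612 = 2^2 · 653. Then
  φ(2612) = (2^2 − 2^1) · (653 − 1) = 2 · 652 = 1304.
Thus |(Z/2612Z)^*| = 1304.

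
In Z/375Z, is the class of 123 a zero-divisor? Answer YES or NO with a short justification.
YES

gcd(123, 375) = 3 > 1, so 123 is not a unit in Z/375Z. In Z/nZ every nonzero non-unit is a zero-divisor: explicitly, take b = 375/gcd = 125 ≠ 0 (mod 375); then 123·125 = 15375 = 41·375, i.e. 123·125 ≡ 0 (mod 375). So 123 is a zero-divisor.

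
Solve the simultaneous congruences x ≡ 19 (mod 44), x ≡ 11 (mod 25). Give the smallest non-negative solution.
The moduli 44, 25 are pairwise coprime, so by the CRT there is a unique solution mod 44·25 = 1100.
Solve by successive substitution. Start with x ≡ 19 (mod 44).
  Combine with x ≡ 11 (mod 25): write x = 19 + 44·t and require 19 + 44·t ≡ 11 (mod 25), i.e. 44·t ≡ 11 − 19 ≡ 17 (mod 25). Since 44^(−1) ≡ 4 (mod 25) (44 ≡ 19 (mod 25)), t ≡ 4·17 ≡ 18 (mod 25). So x ≡ 19 + 44·18 = 811 (mod 1100).
Unique solution in [0, 1100): x = 811.

Final answer: x ≡ 811 (mod 1100); the representative in [0, 1100) is 811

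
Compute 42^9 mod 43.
42

Use repeated squaring. Binary(9) = 1001. Walk through the bits of the exponent 9 left-to-right: at each bit after the leading one, square the running value, then multiply by 42 if the bit is 1 (always reducing mod 43):
  bit 1 = 1 (leading): start with 42.
  bit 2 = 0: square 42^2 = 1764 ≡ 1 (mod 43).
  bit 3 = 0: square 1^2 = 1 (mod 43).
  bit 4 = 1: square 1^2 = 1; bit is 1, so multiply 1·42 = 42 (mod 43).
Final value: 42^9 ≡ 42 (mod 43).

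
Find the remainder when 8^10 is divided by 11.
Use repeated squaring. Binary(10) = 1010. Walk through the bits of the exponent 10 left-to-right: at each bit after the leading one, square the running value, then multiply by 8 if the bit is 1 (always reducing mod 11):
  bit 1 = 1 (leading): start with 8.
  bit 2 = 0: square 8^2 = 64 ≡ 9 (mod 11).
  bit 3 = 1: square 9^2 = 81 ≡ 4; bit is 1, so multiply 4·8 = 32 ≡ 10 (mod 11).
  bit 4 = 0: square 10^2 = 100 ≡ 1 (mod 11).
Final value: 8^10 ≡ 1 (mod 11).

Final answer: 1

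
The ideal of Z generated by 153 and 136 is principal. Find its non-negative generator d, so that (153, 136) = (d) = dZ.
(153, 136) = (17); d = 17

In the PID Z, (a, b) is generated by gcd(a, b). Compute gcd(153, 136) with the extended Euclidean algorithm, tracking rows (r, s, t) with s·153 + t·136 = r:
  row A: (153, 1, 0)   [1·153 + 0·136 = 153]
  row B: (136, 0, 1)   [0·153 + 1·136 = 136]
  153 = 1·136 + 17   → row C = row A − 1·row B = (17, 1, −1)   [check: 1·153 − 1·136 = 17]
  136 = 8·17 + 0   → remainder 0, stop. gcd = 17 (last nonzero row C).
So gcd(153, 136) = 17, with Bézout identity 1·153 − 1·136 = 17. Containment (⊇): the Bézout identity exhibits 17 as an element of (153, 136), giving (17) ⊆ (153, 136). Containment (⊆): since 17 | 153 and 17 | 136 (153 = 17·9, 136 = 17·8), every Z-linear combination of 153 and 136 is divisible by 17, so (153, 136) ⊆ (17). Therefore (153, 136) = (17), d = 17.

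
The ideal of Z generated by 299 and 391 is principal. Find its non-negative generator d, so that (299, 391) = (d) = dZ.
(299, 391) = (23); d = 23

In the PID Z, (a, b) is generated by gcd(a, b). Compute gcd(391, 299) with the extended Euclidean algorithm, tracking rows (r, s, t) with s·391 + t·299 = r:
  row A: (391, 1, 0)   [1·391 + 0·299 = 391]
  row B: (299, 0, 1)   [0·391 + 1·299 = 299]
  391 = 1·299 + 92   → row C = row A − 1·row B = (92, 1, −1)   [check: 1·391 − 1·299 = 92]
  299 = 3·92 + 23   → row D = row B − 3·row C = (23, −3, 4)   [check: −3·391 + 4·299 = 23]
  92 = 4·23 + 0   → remainder 0, stop. gcd = 23 (last nonzero row D).
So gcd(299, 391) = 23, with Bézout identity −3·391 + 4·299 = 23. Containment (⊇): the Bézout identity exhibits 23 as an element of (299, 391), giving (23) ⊆ (299, 391). Containment (⊆): since 23 | 299 and 23 | 391 (299 = 23·13, 391 = 23·17), every Z-linear combination of 299 and 391 is divisible by 23, so (299, 391) ⊆ (23). Therefore (299, 391) = (23), d = 23.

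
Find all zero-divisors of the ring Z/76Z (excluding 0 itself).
An element a ∈ Z/76Z (with a ≠ 0) is a zero-divisor iff gcd(a, 76) > 1 (because a is a unit precisely when gcd(a, n) = 1, and in Z/nZ every nonzero, non-unit element is a zero-divisor). Scan a = 1, ..., 75 and keep those with gcd(a, 76) > 1:
  gcd(2, 76) = 2, gcd(4, 76) = 4, gcd(6, 76) = 2, gcd(8, 76) = 4, gcd(10, 76) = 2, gcd(12, 76) = 4, gcd(14, 76) = 2, gcd(16, 76) = 4, gcd(18, 76) = 2, gcd(19, 76) = 19, gcd(20, 76) = 4, gcd(22, 76) = 2, gcd(24, 76) = 4, gcd(26, 76) = 2, gcd(28, 76) = 4, gcd(30, 76) = 2, gcd(32, 76) = 4, gcd(34, 76) = 2, gcd(36, 76) = 4, gcd(38, 76) = 38, gcd(40, 76) = 4, gcd(42, 76) = 2, gcd(44, 76) = 4, gcd(46, 76) = 2, gcd(48, 76) = 4, gcd(50, 76) = 2, gcd(52, 76) = 4, gcd(54, 76) = 2, gcd(56, 76) = 4, gcd(57, 76) = 19, gcd(58, 76) = 2, gcd(60, 76) = 4, gcd(62, 76) = 2, gcd(64, 76) = 4, gcd(66, 76) = 2, gcd(68, 76) = 4, gcd(70, 76) = 2, gcd(72, 76) = 4, gcd(74, 76) = 2.
All other a ∈ {1, ..., 75} have gcd(a, 76) = 1 and are units. So the nonzero zero-divisors are exactly the 39 values of a appearing in this scan.

Final answer: nonzero zero-divisors of Z/76Z = {2, 4, 6, 8, 10, 12, 14, 16, 18, 19, 20, 22, 24, 26, 28, 30, 32, 34, 36, 38, 40, 42, 44, 46, 48, 50, 52, 54, 56, 57, 58, 60, 62, 64, 66, 68, 70, 72, 74}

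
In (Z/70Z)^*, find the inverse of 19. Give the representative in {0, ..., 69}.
Apply the extended Euclidean algorithm to (70, 19), tracking rows (r, s, t) with s·70 + t·19 = r. Each division r_prev = q·r_cur + r_new produces the new row as (previous row) − q·(current row):
  row A: (70, 1, 0)   [1·70 + 0·19 = 70]
  row B: (19, 0, 1)   [0·70 + 1·19 = 19]
  70 = 3·19 + 13   → row C = row A − 3·row B = (13, 1, −3)   [check: 1·70 − 3·19 = 13]
  19 = 1·13 + 6   → row D = row B − 1·row C = (6, −1, 4)   [check: −1·70 + 4·19 = 6]
  13 = 2·6 + 1   → row E = row C − 2·row D = (1, 3, −11)   [check: 3·70 − 11·19 = 1]
  6 = 6·1 + 0   → remainder 0, stop. gcd = 1 (last nonzero row E).
The gcd is 1, so 19 is invertible mod 70. The last nonzero row gives 3·70 − 11·19 = 1, so t = −11. So 19^(−1) ≡ −11 ≡ 59 (mod 70). Verify: 19 · 59 = 1121 ≡ 1 (mod 70). ✓

Final answer: 19^(−1) ≡ 59 (mod 70)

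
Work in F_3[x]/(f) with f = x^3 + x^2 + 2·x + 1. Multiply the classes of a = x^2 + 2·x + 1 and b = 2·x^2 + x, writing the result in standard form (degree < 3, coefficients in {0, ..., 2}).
Multiply as integer polynomials: a · b = 2·x^4 + 5·x^3 + 4·x^2 + x. Reducing coefficients mod 3: a · b ≡ 2·x^4 + 2·x^3 + x^2 + x. Now divide by f(x) = x^3 + x^2 + 2·x + 1 in F_3[x], eliminating the leading term at each step:
  leading term 2·x^4: subtract (2·x)·f(x) = 2·x^4 + 2·x^3 + x^2 + 2·x, leaving 2·x (coefficients mod 3)
The degree is now < 3, so this is the remainder. Hence a · b ≡ 2·x in F_3[x]/(f).

Final answer: a · b ≡ 2·x (mod f(x))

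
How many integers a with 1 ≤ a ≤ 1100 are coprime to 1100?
The number of a ∈ {1, ..., 1100} with gcd(a, 1100) = 1 is by definition Euler's totient φ(1100). φ is multiplicative, with φ(p^e) = p^e − p^(e−1). Factorise 1100 = 2^2 · 5^2 · 11. Then
  φ(1100) = (2^2 − 2^1) · (5^2 − 5^1) · (11 − 1) = 2 · 20 · 10 = 400.
So there are 400 such integers.

Final answer: 400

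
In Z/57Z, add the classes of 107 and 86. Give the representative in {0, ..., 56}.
22

Reduce the summands first: 107 ≡ 50, 86 ≡ 29 (mod 57), so 107 + 86 ≡ 50 + 29 (mod 57). 50 + 29 = 79; 79 = 1·57 + 22, so (107 + 86) mod 57 = 22.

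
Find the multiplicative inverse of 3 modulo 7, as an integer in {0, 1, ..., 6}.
3^(−1) ≡ 5 (mod 7)

Apply the extended Euclidean algorithm to (7, 3), tracking rows (r, s, t) with s·7 + t·3 = r. Each division r_prev = q·r_cur + r_new produces the new row as (previous row) − q·(current row):
  row A: (7, 1, 0)   [1·7 + 0·3 = 7]
  row B: (3, 0, 1)   [0·7 + 1·3 = 3]
  7 = 2·3 + 1   → row C = row A − 2·row B = (1, 1, −2)   [check: 1·7 − 2·3 = 1]
  3 = 3·1 + 0   → remainder 0, stop. gcd = 1 (last nonzero row C).
The gcd is 1, so 3 is invertible mod 7. The last nonzero row gives 1·7 − 2·3 = 1, so t = −2. So 3^(−1) ≡ −2 ≡ 5 (mod 7). Verify: 3 · 5 = 15 ≡ 1 (mod 7). ✓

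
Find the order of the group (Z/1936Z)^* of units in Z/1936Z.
(Z/1936Z)^* consists of the classes a with gcd(a, 1936) = 1, so its order is φ(1936). φ is multiplicative, with φ(p^e) = p^e − p^(e−1). Factorise 1936 = 2^4 · 11^2. Then
  φ(1936) = (2^4 − 2^3) · (11^2 − 11^1) = 8 · 110 = 880.
Thus |(Z/1936Z)^*| = 880.

Final answer: |(Z/1936Z)^*| = 880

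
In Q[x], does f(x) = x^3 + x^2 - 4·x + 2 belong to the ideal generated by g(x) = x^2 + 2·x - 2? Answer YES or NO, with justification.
In Q[x] the ideal (g) consists of all multiples of g, so f ∈ (g) iff g | f, i.e. iff the remainder of f on division by g is 0. Divide f by g (g is monic, so eliminate the leading term of the running remainder at each step):
  leading term x^3: subtract (x)·g(x) = x^3 + 2·x^2 - 2·x, leaving -x^2 - 2·x + 2
  leading term -x^2: subtract (-1)·g(x) = -x^2 - 2·x + 2, leaving 0
The remainder is 0, so f(x) = g(x) · h(x) with h(x) = x - 1. Hence g | f, i.e. f ∈ (g).

Final answer: YES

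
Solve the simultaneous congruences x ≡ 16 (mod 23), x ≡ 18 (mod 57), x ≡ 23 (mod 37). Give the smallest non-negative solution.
The moduli 23, 57, 37 are pairwise coprime, so by the CRT there is a unique solution mod 23·57·37 = 48507.
Solve by successive substitution. Start with x ≡ 16 (mod 23).
  Combine with x ≡ 18 (mod 57): write x = 16 + 23·t and require 16 + 23·t ≡ 18 (mod 57), i.e. 23·t ≡ 18 − 16 ≡ 2 (mod 57). Since 23^(−1) ≡ 5 (mod 57), t ≡ 5·2 ≡ 10 (mod 57). So x ≡ 16 + 23·10 = 246 (mod 1311).
  Combine with x ≡ 23 (mod 37): write x = 246 + 1311·t and require 246 + 1311·t ≡ 23 (mod 37), i.e. 1311·t ≡ 23 − 246 ≡ 36 (mod 37). Since 1311^(−1) ≡ 7 (mod 37) (1311 ≡ 16 (mod 37)), t ≡ 7·36 ≡ 30 (mod 37). So x ≡ 246 + 1311·30 = 39576 (mod 48507).
Unique solution in [0, 48507): x = 39576.

Final answer: x ≡ 39576 (mod 48507); the representative in [0, 48507) is 39576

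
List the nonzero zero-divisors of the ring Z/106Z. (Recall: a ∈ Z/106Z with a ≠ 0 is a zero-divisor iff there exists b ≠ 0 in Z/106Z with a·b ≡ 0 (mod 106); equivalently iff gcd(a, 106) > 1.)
An element a ∈ Z/106Z (with a ≠ 0) is a zero-divisor iff gcd(a, 106) > 1 (because a is a unit precisely when gcd(a, n) = 1, and in Z/nZ every nonzero, non-unit element is a zero-divisor). Scan a = 1, ..., 105 and keep those with gcd(a, 106) > 1:
  gcd(2, 106) = 2, gcd(4, 106) = 2, gcd(6, 106) = 2, gcd(8, 106) = 2, gcd(10, 106) = 2, gcd(12, 106) = 2, gcd(14, 106) = 2, gcd(16, 106) = 2, gcd(18, 106) = 2, gcd(20, 106) = 2, gcd(22, 106) = 2, gcd(24, 106) = 2, gcd(26, 106) = 2, gcd(28, 106) = 2, gcd(30, 106) = 2, gcd(32, 106) = 2, gcd(34, 106) = 2, gcd(36, 106) = 2, gcd(38, 106) = 2, gcd(40, 106) = 2, gcd(42, 106) = 2, gcd(44, 106) = 2, gcd(46, 106) = 2, gcd(48, 106) = 2, gcd(50, 106) = 2, gcd(52, 106) = 2, gcd(53, 106) = 53, gcd(54, 106) = 2, gcd(56, 106) = 2, gcd(58, 106) = 2, gcd(60, 106) = 2, gcd(62, 106) = 2, gcd(64, 106) = 2, gcd(66, 106) = 2, gcd(68, 106) = 2, gcd(70, 106) = 2, gcd(72, 106) = 2, gcd(74, 106) = 2, gcd(76, 106) = 2, gcd(78, 106) = 2, gcd(80, 106) = 2, gcd(82, 106) = 2, gcd(84, 106) = 2, gcd(86, 106) = 2, gcd(88, 106) = 2, gcd(90, 106) = 2, gcd(92, 106) = 2, gcd(94, 106) = 2, gcd(96, 106) = 2, gcd(98, 106) = 2, gcd(100, 106) = 2, gcd(102, 106) = 2, gcd(104, 106) = 2.
All other a ∈ {1, ..., 105} have gcd(a, 106) = 1 and are units. So the nonzero zero-divisors are exactly the 53 values of a appearing in this scan.

Final answer: nonzero zero-divisors of Z/106Z = {2, 4, 6, 8, 10, 12, 14, 16, 18, 20, 22, 24, 26, 28, 30, 32, 34, 36, 38, 40, 42, 44, 46, 48, 50, 52, 53, 54, 56, 58, 60, 62, 64, 66, 68, 70, 72, 74, 76, 78, 80, 82, 84, 86, 88, 90, 92, 94, 96, 98, 100, 102, 104}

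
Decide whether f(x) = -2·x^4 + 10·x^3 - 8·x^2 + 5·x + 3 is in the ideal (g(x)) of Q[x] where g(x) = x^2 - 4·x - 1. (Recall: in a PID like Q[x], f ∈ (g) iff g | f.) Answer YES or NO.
NO

In Q[x] the ideal (g) consists of all multiples of g, so f ∈ (g) iff g | f, i.e. iff the remainder of f on division by g is 0. Divide f by g (g is monic, so eliminate the leading term of the running remainder at each step):
  leading term -2·x^4: subtract (-2·x^2)·g(x) = -2·x^4 + 8·x^3 + 2·x^2, leaving 2·x^3 - 10·x^2 + 5·x + 3
  leading term 2·x^3: subtract (2·x)·g(x) = 2·x^3 - 8·x^2 - 2·x, leaving -2·x^2 + 7·x + 3
  leading term -2·x^2: subtract (-2)·g(x) = -2·x^2 + 8·x + 2, leaving 1 - x
The remainder r(x) = 1 - x ≠ 0 (and deg r < deg g), so g ∤ f, i.e. f ∉ (g).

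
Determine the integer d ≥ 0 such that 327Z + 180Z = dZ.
In the PID Z, (a, b) is generated by gcd(a, b). Compute gcd(327, 180) with the extended Euclidean algorithm, tracking rows (r, s, t) with s·327 + t·180 = r:
  row A: (327, 1, 0)   [1·327 + 0·180 = 327]
  row B: (180, 0, 1)   [0·327 + 1·180 = 180]
  327 = 1·180 + 147   → row C = row A − 1·row B = (147, 1, −1)   [check: 1·327 − 1·180 = 147]
  180 = 1·147 + 33   → row D = row B − 1·row C = (33, −1, 2)   [check: −1·327 + 2·180 = 33]
  147 = 4·33 + 15   → row E = row C − 4·row D = (15, 5, −9)   [check: 5·327 − 9·180 = 15]
  33 = 2·15 + 3   → row F = row D − 2·row E = (3, −11, 20)   [check: −11·327 + 20·180 = 3]
  15 = 5·3 + 0   → remainder 0, stop. gcd = 3 (last nonzero row F).
So gcd(327, 180) = 3, with Bézout identity −11·327 + 20·180 = 3. Containment (⊇): the Bézout identity exhibits 3 as an element of (327, 180), giving (3) ⊆ (327, 180). Containment (⊆): since 3 | 327 and 3 | 180 (327 = 3·109, 180 = 3·60), every Z-linear combination of 327 and 180 is divisible by 3, so (327, 180) ⊆ (3). Therefore (327, 180) = (3), d = 3.

Final answer: (327, 180) = (3); d = 3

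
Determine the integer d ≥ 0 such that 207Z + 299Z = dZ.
In the PID Z, (a, b) is generated by gcd(a, b). Compute gcd(299, 207) with the extended Euclidean algorithm, tracking rows (r, s, t) with s·299 + t·207 = r:
  row A: (299, 1, 0)   [1·299 + 0·207 = 299]
  row B: (207, 0, 1)   [0·299 + 1·207 = 207]
  299 = 1·207 + 92   → row C = row A − 1·row B = (92, 1, −1)   [check: 1·299 − 1·207 = 92]
  207 = 2·92 + 23   → row D = row B − 2·row C = (23, −2, 3)   [check: −2·299 + 3·207 = 23]
  92 = 4·23 + 0   → remainder 0, stop. gcd = 23 (last nonzero row D).
So gcd(207, 299) = 23, with Bézout identity −2·299 + 3·207 = 23. Containment (⊇): the Bézout identity exhibits 23 as an element of (207, 299), giving (23) ⊆ (207, 299). Containment (⊆): since 23 | 207 and 23 | 299 (207 = 23·9, 299 = 23·13), every Z-linear combination of 207 and 299 is divisible by 23, so (207, 299) ⊆ (23). Therefore (207, 299) = (23), d = 23.

Final answer: (207, 299) = (23); d = 23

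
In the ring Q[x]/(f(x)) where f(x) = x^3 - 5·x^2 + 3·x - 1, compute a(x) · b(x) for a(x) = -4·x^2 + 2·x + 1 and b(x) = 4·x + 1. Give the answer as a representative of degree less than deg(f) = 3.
a · b ≡ -76·x^2 + 54·x - 15 (mod f(x))

First multiply in Q[x] without reducing: a · b = -16·x^3 + 4·x^2 + 6·x + 1. Now divide by f(x) = x^3 - 5·x^2 + 3·x - 1, eliminating the leading term at each step:
  leading term -16·x^3: subtract (-16)·f(x) = -16·x^3 + 80·x^2 - 48·x + 16, leaving -76·x^2 + 54·x - 15
The degree is now < 3, so this is the remainder. Hence a · b ≡ -76·x^2 + 54·x - 15 in Q[x]/(f).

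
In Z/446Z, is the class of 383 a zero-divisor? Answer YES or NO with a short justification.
NO

gcd(383, 446) = 1, so 383 is a unit in Z/446Z (it has a multiplicative inverse). A unit cannot be a zero-divisor: if 383·b ≡ 0 then multiplying both sides by 383^(−1) gives b ≡ 0. So 383 is not a zero-divisor.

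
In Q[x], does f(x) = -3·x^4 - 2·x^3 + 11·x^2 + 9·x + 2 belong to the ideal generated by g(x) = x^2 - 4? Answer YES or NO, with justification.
In Q[x] the ideal (g) consists of all multiples of g, so f ∈ (g) iff g | f, i.e. iff the remainder of f on division by g is 0. Divide f by g (g is monic, so eliminate the leading term of the running remainder at each step):
  leading term -3·x^4: subtract (-3·x^2)·g(x) = -3·x^4 + 12·x^2, leaving -2·x^3 - x^2 + 9·x + 2
  leading term -2·x^3: subtract (-2·x)·g(x) = -2·x^3 + 8·x, leaving -x^2 + x + 2
  leading term -x^2: subtract (-1)·g(x) = 4 - x^2, leaving x - 2
The remainder r(x) = x - 2 ≠ 0 (and deg r < deg g), so g ∤ f, i.e. f ∉ (g).

Final answer: NO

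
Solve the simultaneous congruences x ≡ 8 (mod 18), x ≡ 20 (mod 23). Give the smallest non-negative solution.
x ≡ 296 (mod 414); the representative in [0, 414) is 296

The moduli 18, 23 are pairwise coprime, so by the CRT there is a unique solution mod 18·23 = 414.
Solve by successive substitution. Start with x ≡ 8 (mod 18).
  Combine with x ≡ 20 (mod 23): write x = 8 + 18·t and require 8 + 18·t ≡ 20 (mod 23), i.e. 18·t ≡ 20 − 8 ≡ 12 (mod 23). Since 18^(−1) ≡ 9 (mod 23), t ≡ 9·12 ≡ 16 (mod 23). So x ≡ 8 + 18·16 = 296 (mod 414).
Unique solution in [0, 414): x = 296.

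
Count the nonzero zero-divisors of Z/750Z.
In Z/750Z each nonzero element is either a unit (gcd with 750 is 1) or a zero-divisor (gcd > 1). The number of units is φ(750): factorise 750 = 2 · 3 · 5^3, so φ(750) = (2 − 1) · (3 − 1) · (5^3 − 5^2) = 1 · 2 · 100 = 200. The nonzero elements number 750 − 1 = 749. Hence the nonzero zero-divisors number 749 − 200 = 549.

Final answer: Z/750Z has 549 nonzero zero-divisors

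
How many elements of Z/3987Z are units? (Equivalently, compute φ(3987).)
Z/3987Z has φ(3987) = 2652 units

An element a ∈ Z/3987Z is a unit iff gcd(a, 3987) = 1, so the number of units is φ(3987). φ is multiplicative, with φ(p^e) = p^e − p^(e−1). Factorise 3987 = 3^2 · 443. Then
  φ(3987) = (3^2 − 3^1) · (443 − 1) = 6 · 442 = 2652.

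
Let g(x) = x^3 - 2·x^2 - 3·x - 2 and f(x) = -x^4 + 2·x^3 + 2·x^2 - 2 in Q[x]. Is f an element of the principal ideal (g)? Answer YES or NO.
NO

In Q[x] the ideal (g) consists of all multiples of g, so f ∈ (g) iff g | f, i.e. iff the remainder of f on division by g is 0. Divide f by g (g is monic, so eliminate the leading term of the running remainder at each step):
  leading term -x^4: subtract (-x)·g(x) = -x^4 + 2·x^3 + 3·x^2 + 2·x, leaving -x^2 - 2·x - 2
The remainder r(x) = -x^2 - 2·x - 2 ≠ 0 (and deg r < deg g), so g ∤ f, i.e. f ∉ (g).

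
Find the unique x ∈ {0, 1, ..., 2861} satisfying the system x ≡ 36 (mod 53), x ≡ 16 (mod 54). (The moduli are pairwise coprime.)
The moduli 53, 54 are pairwise coprime, so by the CRT there is a unique solution mod 53·54 = 2862.
Solve by successive substitution. Start with x ≡ 36 (mod 53).
  Combine with x ≡ 16 (mod 54): write x = 36 + 53·t and require 36 + 53·t ≡ 16 (mod 54), i.e. 53·t ≡ 16 − 36 ≡ 34 (mod 54). Since 53^(−1) ≡ 53 (mod 54), t ≡ 53·34 ≡ 20 (mod 54). So x ≡ 36 + 53·20 = 1096 (mod 2862).
Unique solution in [0, 2862): x = 1096.

Final answer: x ≡ 1096 (mod 2862); the representative in [0, 2862) is 1096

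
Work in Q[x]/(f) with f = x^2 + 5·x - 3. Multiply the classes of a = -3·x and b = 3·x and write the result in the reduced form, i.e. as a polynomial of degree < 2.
a · b ≡ 45·x - 27 (mod f(x))

First multiply in Q[x] without reducing: a · b = -9·x^2. Now divide by f(x) = x^2 + 5·x - 3, eliminating the leading term at each step:
  leading term -9·x^2: subtract (-9)·f(x) = -9·x^2 - 45·x + 27, leaving 45·x - 27
The degree is now < 2, so this is the remainder. Hence a · b ≡ 45·x - 27 in Q[x]/(f).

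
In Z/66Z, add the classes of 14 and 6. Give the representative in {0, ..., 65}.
20

Both summands are already reduced mod 66. 14 + 6 = 20; 20 = 0·66 + 20, so (14 + 6) mod 66 = 20.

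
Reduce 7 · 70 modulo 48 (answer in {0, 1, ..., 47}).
10

Reduce the factors first: 70 ≡ 22 (mod 48), so 7 · 70 ≡ 7 · 22 (mod 48). 7 · 22 = 154. Dividing by 48: 154 = 3·48 + 10. So (7 · 70) mod 48 = 10.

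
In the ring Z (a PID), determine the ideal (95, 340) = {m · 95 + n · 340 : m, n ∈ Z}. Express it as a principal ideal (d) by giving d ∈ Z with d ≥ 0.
(95, 340) = (5); d = 5

In the PID Z, (a, b) is generated by gcd(a, b). Compute gcd(340, 95) with the extended Euclidean algorithm, tracking rows (r, s, t) with s·340 + t·95 = r:
  row A: (340, 1, 0)   [1·340 + 0·95 = 340]
  row B: (95, 0, 1)   [0·340 + 1·95 = 95]
  340 = 3·95 + 55   → row C = row A − 3·row B = (55, 1, −3)   [check: 1·340 − 3·95 = 55]
  95 = 1·55 + 40   → row D = row B − 1·row C = (40, −1, 4)   [check: −1·340 + 4·95 = 40]
  55 = 1·40 + 15   → row E = row C − 1·row D = (15, 2, −7)   [check: 2·340 − 7·95 = 15]
  40 = 2·15 + 10   → row F = row D − 2·row E = (10, −5, 18)   [check: −5·340 + 18·95 = 10]
  15 = 1·10 + 5   → row G = row E − 1·row F = (5, 7, −25)   [check: 7·340 − 25·95 = 5]
  10 = 2·5 + 0   → remainder 0, stop. gcd = 5 (last nonzero row G).
So gcd(95, 340) = 5, with Bézout identity 7·340 − 25·95 = 5. Containment (⊇): the Bézout identity exhibits 5 as an element of (95, 340), giving (5) ⊆ (95, 340). Containment (⊆): since 5 | 95 and 5 | 340 (95 = 5·19, 340 = 5·68), every Z-linear combination of 95 and 340 is divisible by 5, so (95, 340) ⊆ (5). Therefore (95, 340) = (5), d = 5.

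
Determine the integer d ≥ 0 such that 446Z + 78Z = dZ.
In the PID Z, (a, b) is generated by gcd(a, b). Compute gcd(446, 78) with the extended Euclidean algorithm, tracking rows (r, s, t) with s·446 + t·78 = r:
  row A: (446, 1, 0)   [1·446 + 0·78 = 446]
  row B: (78, 0, 1)   [0·446 + 1·78 = 78]
  446 = 5·78 + 56   → row C = row A − 5·row B = (56, 1, −5)   [check: 1·446 − 5·78 = 56]
  78 = 1·56 + 22   → row D = row B − 1·row C = (22, −1, 6)   [check: −1·446 + 6·78 = 22]
  56 = 2·22 + 12   → row E = row C − 2·row D = (12, 3, −17)   [check: 3·446 − 17·78 = 12]
  22 = 1·12 + 10   → row F = row D − 1·row E = (10, −4, 23)   [check: −4·446 + 23·78 = 10]
  12 = 1·10 + 2   → row G = row E − 1·row F = (2, 7, −40)   [check: 7·446 − 40·78 = 2]
  10 = 5·2 + 0   → remainder 0, stop. gcd = 2 (last nonzero row G).
So gcd(446, 78) = 2, with Bézout identity 7·446 − 40·78 = 2. Containment (⊇): the Bézout identity exhibits 2 as an element of (446, 78), giving (2) ⊆ (446, 78). Containment (⊆): since 2 | 446 and 2 | 78 (446 = 2·223, 78 = 2·39), every Z-linear combination of 446 and 78 is divisible by 2, so (446, 78) ⊆ (2). Therefore (446, 78) = (2), d = 2.

Final answer: (446, 78) = (2); d = 2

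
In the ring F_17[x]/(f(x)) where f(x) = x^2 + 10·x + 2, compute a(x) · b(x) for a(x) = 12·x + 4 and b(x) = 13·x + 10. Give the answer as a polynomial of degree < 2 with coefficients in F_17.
a · b ≡ 6·x (mod f(x))

Multiply as integer polynomials: a · b = 156·x^2 + 172·x + 40. Reducing coefficients mod 17: a · b ≡ 3·x^2 + 2·x + 6. Now divide by f(x) = x^2 + 10·x + 2 in F_17[x], eliminating the leading term at each step:
  leading term 3·x^2: subtract (3)·f(x) = 3·x^2 + 13·x + 6, leaving 6·x (coefficients mod 17)
The degree is now < 2, so this is the remainder. Hence a · b ≡ 6·x in F_17[x]/(f).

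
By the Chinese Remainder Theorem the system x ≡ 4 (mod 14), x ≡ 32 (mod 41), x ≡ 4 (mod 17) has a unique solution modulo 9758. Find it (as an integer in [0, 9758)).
The moduli 14, 41, 17 are pairwise coprime, so by the CRT there is a unique solution mod 14·41·17 = 9758.
Solve by successive substitution. Start with x ≡ 4 (mod 14).
  Combine with x ≡ 32 (mod 41): write x = 4 + 14·t and require 4 + 14·t ≡ 32 (mod 41), i.e. 14·t ≡ 32 − 4 ≡ 28 (mod 41). Since 14^(−1) ≡ 3 (mod 41), t ≡ 3·28 ≡ 2 (mod 41). So x ≡ 4 + 14·2 = 32 (mod 574).
  Combine with x ≡ 4 (mod 17): write x = 32 + 574·t and require 32 + 574·t ≡ 4 (mod 17), i.e. 574·t ≡ 4 − 32 ≡ 6 (mod 17). Since 574^(−1) ≡ 4 (mod 17) (574 ≡ 13 (mod 17)), t ≡ 4·6 ≡ 7 (mod 17). So x ≡ 32 + 574·7 = 4050 (mod 9758).
Unique solution in [0, 9758): x = 4050.

Final answer: x ≡ 4050 (mod 9758); the representative in [0, 9758) is 4050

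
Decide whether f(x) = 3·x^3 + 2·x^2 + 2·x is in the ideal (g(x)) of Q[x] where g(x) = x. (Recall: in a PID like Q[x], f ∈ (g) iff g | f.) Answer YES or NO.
In Q[x] the ideal (g) consists of all multiples of g, so f ∈ (g) iff g | f, i.e. iff the remainder of f on division by g is 0. Divide f by g (g is monic, so eliminate the leading term of the running remainder at each step):
  leading term 3·x^3: subtract (3·x^2)·g(x) = 3·x^3, leaving 2·x^2 + 2·x
  leading term 2·x^2: subtract (2·x)·g(x) = 2·x^2, leaving 2·x
  leading term 2·x: subtract (2)·g(x) = 2·x, leaving 0
The remainder is 0, so f(x) = g(x) · h(x) with h(x) = 3·x^2 + 2·x + 2. Hence g | f, i.e. f ∈ (g).

Final answer: YES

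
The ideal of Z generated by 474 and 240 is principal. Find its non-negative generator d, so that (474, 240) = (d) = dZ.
In the PID Z, (a, b) is generated by gcd(a, b). Compute gcd(474, 240) with the extended Euclidean algorithm, tracking rows (r, s, t) with s·474 + t·240 = r:
  row A: (474, 1, 0)   [1·474 + 0·240 = 474]
  row B: (240, 0, 1)   [0·474 + 1·240 = 240]
  474 = 1·240 + 234   → row C = row A − 1·row B = (234, 1, −1)   [check: 1·474 − 1·240 = 234]
  240 = 1·234 + 6   → row D = row B − 1·row C = (6, −1, 2)   [check: −1·474 + 2·240 = 6]
  234 = 39·6 + 0   → remainder 0, stop. gcd = 6 (last nonzero row D).
So gcd(474, 240) = 6, with Bézout identity −1·474 + 2·240 = 6. Containment (⊇): the Bézout identity exhibits 6 as an element of (474, 240), giving (6) ⊆ (474, 240). Containment (⊆): since 6 | 474 and 6 | 240 (474 = 6·79, 240 = 6·40), every Z-linear combination of 474 and 240 is divisible by 6, so (474, 240) ⊆ (6). Therefore (474, 240) = (6), d = 6.

Final answer: (474, 240) = (6); d = 6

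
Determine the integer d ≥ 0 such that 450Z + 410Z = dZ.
In the PID Z, (a, b) is generated by gcd(a, b). Compute gcd(450, 410) with the extended Euclidean algorithm, tracking rows (r, s, t) with s·450 + t·410 = r:
  row A: (450, 1, 0)   [1·450 + 0·410 = 450]
  row B: (410, 0, 1)   [0·450 + 1·410 = 410]
  450 = 1·410 + 40   → row C = row A − 1·row B = (40, 1, −1)   [check: 1·450 − 1·410 = 40]
  410 = 10·40 + 10   → row D = row B − 10·row C = (10, −10, 11)   [check: −10·450 + 11·410 = 10]
  40 = 4·10 + 0   → remainder 0, stop. gcd = 10 (last nonzero row D).
So gcd(450, 410) = 10, with Bézout identity −10·450 + 11·410 = 10. Containment (⊇): the Bézout identity exhibits 10 as an element of (450, 410), giving (10) ⊆ (450, 410). Containment (⊆): since 10 | 450 and 10 | 410 (450 = 10·45, 410 = 10·41), every Z-linear combination of 450 and 410 is divisible by 10, so (450, 410) ⊆ (10). Therefore (450, 410) = (10), d = 10.

Final answer: (450, 410) = (10); d = 10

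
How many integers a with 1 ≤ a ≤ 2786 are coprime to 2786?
The number of a ∈ {1, ..., 2786} with gcd(a, 2786) = 1 is by definition Euler's totient φ(2786). φ is multiplicative, with φ(p^e) = p^e − p^(e−1). Factorise 2786 = 2 · 7 · 199. Then
  φ(2786) = (2 − 1) · (7 − 1) · (199 − 1) = 1 · 6 · 198 = 1188.
So there are 1188 such integers.

Final answer: 1188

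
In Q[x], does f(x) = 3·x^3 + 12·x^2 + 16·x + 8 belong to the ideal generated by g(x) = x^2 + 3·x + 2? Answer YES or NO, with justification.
In Q[x] the ideal (g) consists of all multiples of g, so f ∈ (g) iff g | f, i.e. iff the remainder of f on division by g is 0. Divide f by g (g is monic, so eliminate the leading term of the running remainder at each step):
  leading term 3·x^3: subtract (3·x)·g(x) = 3·x^3 + 9·x^2 + 6·x, leaving 3·x^2 + 10·x + 8
  leading term 3·x^2: subtract (3)·g(x) = 3·x^2 + 9·x + 6, leaving x + 2
The remainder r(x) = x + 2 ≠ 0 (and deg r < deg g), so g ∤ f, i.e. f ∉ (g).

Final answer: NO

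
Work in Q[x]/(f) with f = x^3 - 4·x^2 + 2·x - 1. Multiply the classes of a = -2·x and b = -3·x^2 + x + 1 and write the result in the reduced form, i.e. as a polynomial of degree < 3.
a · b ≡ 22·x^2 - 14·x + 6 (mod f(x))

First multiply in Q[x] without reducing: a · b = 6·x^3 - 2·x^2 - 2·x. Now divide by f(x) = x^3 - 4·x^2 + 2·x - 1, eliminating the leading term at each step:
  leading term 6·x^3: subtract (6)·f(x) = 6·x^3 - 24·x^2 + 12·x - 6, leaving 22·x^2 - 14·x + 6
The degree is now < 3, so this is the remainder. Hence a · b ≡ 22·x^2 - 14·x + 6 in Q[x]/(f).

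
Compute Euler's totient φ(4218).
φ(4218) = 1296

φ is multiplicative, with φ(p^e) = p^e − p^(e−1). Factorise 4218 = 2 · 3 · 19 · 37. Then
  φ(4218) = (2 − 1) · (3 − 1) · (19 − 1) · (37 − 1) = 1 · 2 · 18 · 36 = 1296.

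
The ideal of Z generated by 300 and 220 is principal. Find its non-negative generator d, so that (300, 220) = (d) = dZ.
(300, 220) = (20); d = 20

In the PID Z, (a, b) is generated by gcd(a, b). Compute gcd(300, 220) with the extended Euclidean algorithm, tracking rows (r, s, t) with s·300 + t·220 = r:
  row A: (300, 1, 0)   [1·300 + 0·220 = 300]
  row B: (220, 0, 1)   [0·300 + 1·220 = 220]
  300 = 1·220 + 80   → row C = row A − 1·row B = (80, 1, −1)   [check: 1·300 − 1·220 = 80]
  220 = 2·80 + 60   → row D = row B − 2·row C = (60, −2, 3)   [check: −2·300 + 3·220 = 60]
  80 = 1·60 + 20   → row E = row C − 1·row D = (20, 3, −4)   [check: 3·300 − 4·220 = 20]
  60 = 3·20 + 0   → remainder 0, stop. gcd = 20 (last nonzero row E).
So gcd(300, 220) = 20, with Bézout identity 3·300 − 4·220 = 20. Containment (⊇): the Bézout identity exhibits 20 as an element of (300, 220), giving (20) ⊆ (300, 220). Containment (⊆): since 20 | 300 and 20 | 220 (300 = 20·15, 220 = 20·11), every Z-linear combination of 300 and 220 is divisible by 20, so (300, 220) ⊆ (20). Therefore (300, 220) = (20), d = 20.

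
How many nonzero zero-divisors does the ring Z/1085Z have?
Z/1085Z has 364 nonzero zero-divisors

In Z/1085Z each nonzero element is either a unit (gcd with 1085 is 1) or a zero-divisor (gcd > 1). The number of units is φ(1085): factorise 1085 = 5 · 7 · 31, so φ(1085) = (5 − 1) · (7 − 1) · (31 − 1) = 4 · 6 · 30 = 720. The nonzero elements number 1085 − 1 = 1084. Hence the nonzero zero-divisors number 1084 − 720 = 364.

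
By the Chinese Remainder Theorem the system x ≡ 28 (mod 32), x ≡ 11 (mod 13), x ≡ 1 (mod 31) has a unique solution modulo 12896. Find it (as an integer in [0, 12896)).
The moduli 32, 13, 31 are pairwise coprime, so by the CRT there is a unique solution mod 32·13·31 = 12896.
Solve by successive substitution. Start with x ≡ 28 (mod 32).
  Combine with x ≡ 11 (mod 13): write x = 28 + 32·t and require 28 + 32·t ≡ 11 (mod 13), i.e. 32·t ≡ 11 − 28 ≡ 9 (mod 13). Since 32^(−1) ≡ 11 (mod 13) (32 ≡ 6 (mod 13)), t ≡ 11·9 ≡ 8 (mod 13). So x ≡ 28 + 32·8 = 284 (mod 416).
  Combine with x ≡ 1 (mod 31): write x = 284 + 416·t and require 284 + 416·t ≡ 1 (mod 31), i.e. 416·t ≡ 1 − 284 ≡ 27 (mod 31). Since 416^(−1) ≡ 12 (mod 31) (416 ≡ 13 (mod 31)), t ≡ 12·27 ≡ 14 (mod 31). So x ≡ 284 + 416·14 = 6108 (mod 12896).
Unique solution in [0, 12896): x = 6108.

Final answer: x ≡ 6108 (mod 12896); the representative in [0, 12896) is 6108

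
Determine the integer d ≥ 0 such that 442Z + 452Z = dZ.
(442, 452) = (2); d = 2

In the PID Z, (a, b) is generated by gcd(a, b). Compute gcd(452, 442) with the extended Euclidean algorithm, tracking rows (r, s, t) with s·452 + t·442 = r:
  row A: (452, 1, 0)   [1·452 + 0·442 = 452]
  row B: (442, 0, 1)   [0·452 + 1·442 = 442]
  452 = 1·442 + 10   → row C = row A − 1·row B = (10, 1, −1)   [check: 1·452 − 1·442 = 10]
  442 = 44·10 + 2   → row D = row B − 44·row C = (2, −44, 45)   [check: −44·452 + 45·442 = 2]
  10 = 5·2 + 0   → remainder 0, stop. gcd = 2 (last nonzero row D).
So gcd(442, 452) = 2, with Bézout identity −44·452 + 45·442 = 2. Containment (⊇): the Bézout identity exhibits 2 as an element of (442, 452), giving (2) ⊆ (442, 452). Containment (⊆): since 2 | 442 and 2 | 452 (442 = 2·221, 452 = 2·226), every Z-linear combination of 442 and 452 is divisible by 2, so (442, 452) ⊆ (2). Therefore (442, 452) = (2), d = 2.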